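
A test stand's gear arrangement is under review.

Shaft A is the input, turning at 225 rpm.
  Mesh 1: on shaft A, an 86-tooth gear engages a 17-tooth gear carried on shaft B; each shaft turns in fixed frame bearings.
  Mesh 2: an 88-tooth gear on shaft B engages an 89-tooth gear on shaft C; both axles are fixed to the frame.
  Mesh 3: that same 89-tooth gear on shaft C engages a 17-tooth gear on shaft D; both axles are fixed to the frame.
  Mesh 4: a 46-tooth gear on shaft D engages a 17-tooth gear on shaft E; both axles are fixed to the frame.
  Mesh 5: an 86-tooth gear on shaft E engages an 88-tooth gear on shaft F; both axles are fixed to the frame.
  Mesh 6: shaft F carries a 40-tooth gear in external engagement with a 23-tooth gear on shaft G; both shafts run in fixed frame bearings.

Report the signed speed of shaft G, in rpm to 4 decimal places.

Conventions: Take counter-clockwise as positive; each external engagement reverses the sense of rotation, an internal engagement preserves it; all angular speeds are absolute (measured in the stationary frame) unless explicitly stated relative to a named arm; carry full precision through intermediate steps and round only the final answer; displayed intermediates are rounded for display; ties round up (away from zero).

+27097.0894 rpm

recognized (7 fixed axles, 6 meshes): fixed-axis compound train
mesh 1 [86T→17T]: ω = 225.0000×86/17 = 1138.2353 rpm, sense flips to −
mesh 2 [88T→89T]: ω = 1138.2353×88/89 = 1125.4461 rpm, sense flips to +
mesh 3 [89T→17T]: ω = 1125.4461×89/17 = 5892.0415 rpm, sense flips to −
mesh 4 [46T→17T]: ω = 5892.0415×46/17 = 15943.1712 rpm, sense flips to +
mesh 5 [86T→88T]: ω = 15943.1712×86/88 = 15580.8264 rpm, sense flips to −
mesh 6 [40T→23T]: ω = 15580.8264×40/23 = 27097.0894 rpm, sense flips to +
signed output speed = +27097.0894 rpm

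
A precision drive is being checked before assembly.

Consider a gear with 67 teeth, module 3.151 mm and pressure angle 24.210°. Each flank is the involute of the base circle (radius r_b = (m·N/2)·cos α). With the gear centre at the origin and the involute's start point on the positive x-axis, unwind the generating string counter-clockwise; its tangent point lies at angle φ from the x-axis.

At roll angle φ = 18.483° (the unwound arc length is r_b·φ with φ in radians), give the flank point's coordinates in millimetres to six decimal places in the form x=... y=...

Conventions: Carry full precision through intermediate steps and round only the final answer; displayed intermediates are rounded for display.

x=101.154250 y=1.066138

class = single-mesh tooth geometry [base-circle involute, m = 3.151, 67T]
pitch radius r_p = m·N/2 = 3.151·67/2 = 105.558500
base radius r_b = r_p·cos α = 105.558500·cos 24.210° = 96.274478
roll angle φ = 18.483° = 0.32258921 rad
x = r_b·(cos φ + φ·sin φ) = 101.154250
y = r_b·(sin φ − φ·cos φ) = 1.066138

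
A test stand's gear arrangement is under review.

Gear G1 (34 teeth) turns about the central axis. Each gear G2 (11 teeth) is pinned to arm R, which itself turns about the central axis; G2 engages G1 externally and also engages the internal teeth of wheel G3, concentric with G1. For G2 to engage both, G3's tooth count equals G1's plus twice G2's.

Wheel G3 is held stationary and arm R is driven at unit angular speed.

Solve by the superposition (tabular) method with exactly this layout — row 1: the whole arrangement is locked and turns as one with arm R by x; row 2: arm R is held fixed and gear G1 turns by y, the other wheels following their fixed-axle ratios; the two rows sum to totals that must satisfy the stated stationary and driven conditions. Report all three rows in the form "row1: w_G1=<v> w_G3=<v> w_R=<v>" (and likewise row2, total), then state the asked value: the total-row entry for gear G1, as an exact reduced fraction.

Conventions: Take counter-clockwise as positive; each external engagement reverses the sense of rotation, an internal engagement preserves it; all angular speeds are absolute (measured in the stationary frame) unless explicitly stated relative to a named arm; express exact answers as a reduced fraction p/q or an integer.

row1: w_G1=1 w_G3=1 w_R=1
row2: w_G1=28/17 w_G3=-1 w_R=0
total: w_G1=45/17 w_G3=0 w_R=1
asked value: 45/17

class = planetary set [G3 = 34+2·11 = 56; Willis about the carrier]
row 1 — lock + rotate with arm: ω_sun = ω_ring = ω_arm = x
row 2 — arm fixed, fixed-axis ratios: sun y, ring −(34/56)·y, arm 0
boundary: total ω_ring = x − (34/56)·y = 0 and total ω_arm = x = 1  ⇒  y = 28/17, x = 1
row 2 ring = −(34/56)·28/17 = -1
totals (row 1 + row 2): sun 1 + 28/17 = 45/17, ring 1 + (-1) = 0, arm 1 + 0 = 1
asked cell (total, sun) = 45/17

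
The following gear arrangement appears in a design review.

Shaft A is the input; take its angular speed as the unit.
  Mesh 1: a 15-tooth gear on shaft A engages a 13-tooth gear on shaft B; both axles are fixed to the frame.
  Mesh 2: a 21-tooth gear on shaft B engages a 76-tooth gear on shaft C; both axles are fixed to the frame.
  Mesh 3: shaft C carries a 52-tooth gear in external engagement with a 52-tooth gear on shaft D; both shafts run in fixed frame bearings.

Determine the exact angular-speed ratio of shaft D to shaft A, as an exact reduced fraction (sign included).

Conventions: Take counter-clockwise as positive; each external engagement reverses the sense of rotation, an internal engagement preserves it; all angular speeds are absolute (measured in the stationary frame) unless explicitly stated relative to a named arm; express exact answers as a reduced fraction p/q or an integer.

class = fixed-axis compound train [3 meshes; 3 ratios multiply, 3 sense flips]
mesh 1 [15T→13T]: running ratio 15/13, sense −
mesh 2 [21T→76T]: running ratio 315/988, sense +
mesh 3 [52T→52T]: running ratio 315/988, sense −
ω_out/ω_in = -315/988

-315/988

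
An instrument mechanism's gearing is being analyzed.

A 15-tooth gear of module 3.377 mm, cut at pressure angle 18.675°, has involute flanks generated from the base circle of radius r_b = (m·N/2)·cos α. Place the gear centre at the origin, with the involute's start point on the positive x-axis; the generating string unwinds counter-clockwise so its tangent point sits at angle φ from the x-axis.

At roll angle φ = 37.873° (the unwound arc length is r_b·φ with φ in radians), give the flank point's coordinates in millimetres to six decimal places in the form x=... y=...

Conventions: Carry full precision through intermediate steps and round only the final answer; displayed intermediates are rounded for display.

recognized (one wheel, involute flank): single-mesh tooth geometry, m = 3.377, N = 15
pitch radius r_p = m·N/2 = 3.377·15/2 = 25.327500
base radius r_b = r_p·cos α = 25.327500·cos 18.675° = 23.994009
roll angle φ = 37.873° = 0.66100855 rad
x = r_b·(cos φ + φ·sin φ) = 28.677050
y = r_b·(sin φ − φ·cos φ) = 2.210584

x=28.677050 y=2.210584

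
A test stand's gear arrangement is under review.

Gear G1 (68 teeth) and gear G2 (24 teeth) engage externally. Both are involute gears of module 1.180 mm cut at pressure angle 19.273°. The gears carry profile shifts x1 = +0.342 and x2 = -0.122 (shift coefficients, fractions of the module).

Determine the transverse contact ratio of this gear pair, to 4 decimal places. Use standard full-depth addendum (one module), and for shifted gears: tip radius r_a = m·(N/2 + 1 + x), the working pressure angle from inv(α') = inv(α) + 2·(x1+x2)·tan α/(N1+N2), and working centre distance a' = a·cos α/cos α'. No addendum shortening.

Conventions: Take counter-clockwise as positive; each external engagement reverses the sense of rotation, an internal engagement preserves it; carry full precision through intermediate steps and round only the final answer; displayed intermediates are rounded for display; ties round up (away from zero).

class = single-mesh tooth geometry [involute pair 68T × 24T, m = 1.180]
base radii: r_b1 = 37.871539, r_b2 = 13.366425
tip radii: r_a1 = 41.703560, r_a2 = 15.196040
inv(α') = inv(19.273°) + 2·(+0.342-0.122)·tan α/(68+24) = 0.01496109  ⇒  α' = 20.02449°
a' = a·cos α / cos α' = 54.2800·cos 19.273°/cos 20.02449° = 54.534792
action lengths: √(r_a1²−r_b1²) = 17.462344, √(r_a2²−r_b2²) = 7.228990
base pitch p_b = π·m·cos α = 3.499322
CR = (17.462344 + 7.228990 − 54.534792·sin 20.02449°)/3.499322 = 1.719600
contact ratio ≈ 1.7196

1.7196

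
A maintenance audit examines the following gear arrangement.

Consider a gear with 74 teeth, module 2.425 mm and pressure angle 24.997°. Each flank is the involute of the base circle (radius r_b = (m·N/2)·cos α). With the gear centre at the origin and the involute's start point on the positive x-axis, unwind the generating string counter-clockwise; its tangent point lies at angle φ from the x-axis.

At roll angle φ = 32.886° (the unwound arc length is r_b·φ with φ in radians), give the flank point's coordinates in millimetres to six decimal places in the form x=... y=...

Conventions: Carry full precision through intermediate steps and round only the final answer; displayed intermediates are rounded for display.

x=93.632375 y=4.958706

class = single-mesh tooth geometry [base-circle involute, m = 2.425, 74T]
pitch radius r_p = m·N/2 = 2.425·74/2 = 89.725000
base radius r_b = r_p·cos α = 89.725000·cos 24.997° = 81.320452
roll angle φ = 32.886° = 0.57396898 rad
x = r_b·(cos φ + φ·sin φ) = 93.632375
y = r_b·(sin φ − φ·cos φ) = 4.958706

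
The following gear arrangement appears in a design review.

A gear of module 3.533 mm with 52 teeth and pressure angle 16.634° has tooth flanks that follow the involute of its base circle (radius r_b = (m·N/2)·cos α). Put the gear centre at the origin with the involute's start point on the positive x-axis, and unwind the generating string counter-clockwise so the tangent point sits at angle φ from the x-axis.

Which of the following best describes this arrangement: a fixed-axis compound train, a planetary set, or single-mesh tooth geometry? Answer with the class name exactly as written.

single-mesh involute tooth geometry (52T wheel at module 3.533)
classification: single-mesh tooth geometry

single-mesh tooth geometry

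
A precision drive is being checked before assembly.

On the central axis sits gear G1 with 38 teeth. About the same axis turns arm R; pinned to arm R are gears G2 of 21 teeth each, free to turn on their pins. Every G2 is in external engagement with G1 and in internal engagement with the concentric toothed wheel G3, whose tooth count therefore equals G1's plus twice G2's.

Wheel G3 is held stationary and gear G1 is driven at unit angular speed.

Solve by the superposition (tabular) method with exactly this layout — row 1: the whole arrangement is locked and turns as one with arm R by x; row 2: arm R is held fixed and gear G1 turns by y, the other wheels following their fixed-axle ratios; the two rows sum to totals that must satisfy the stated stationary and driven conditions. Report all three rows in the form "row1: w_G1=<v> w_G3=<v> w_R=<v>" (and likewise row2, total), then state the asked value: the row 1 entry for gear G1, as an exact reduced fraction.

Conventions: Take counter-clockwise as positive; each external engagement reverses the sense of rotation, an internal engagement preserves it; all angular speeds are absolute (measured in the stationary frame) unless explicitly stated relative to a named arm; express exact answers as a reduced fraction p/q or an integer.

class = planetary set [G3 = 38+2·21 = 80; Willis about the carrier]
row 1 (train locked, turned with arm): all members turn x
row 2 — arm fixed, fixed-axis ratios: sun y, ring −(38/80)·y, arm 0
boundary: total ω_ring = x − (38/80)·y = 0 and total ω_sun = x + y = 1  ⇒  y = 40/59, x = 19/59
row 2 ring = −(38/80)·40/59 = -19/59
totals (row 1 + row 2): sun 19/59 + 40/59 = 1, ring 19/59 + (-19/59) = 0, arm 19/59 + 0 = 19/59
asked cell (row1, sun) = 19/59

row1: w_G1=19/59 w_G3=19/59 w_R=19/59
row2: w_G1=40/59 w_G3=-19/59 w_R=0
total: w_G1=1 w_G3=0 w_R=19/59
asked value: 19/59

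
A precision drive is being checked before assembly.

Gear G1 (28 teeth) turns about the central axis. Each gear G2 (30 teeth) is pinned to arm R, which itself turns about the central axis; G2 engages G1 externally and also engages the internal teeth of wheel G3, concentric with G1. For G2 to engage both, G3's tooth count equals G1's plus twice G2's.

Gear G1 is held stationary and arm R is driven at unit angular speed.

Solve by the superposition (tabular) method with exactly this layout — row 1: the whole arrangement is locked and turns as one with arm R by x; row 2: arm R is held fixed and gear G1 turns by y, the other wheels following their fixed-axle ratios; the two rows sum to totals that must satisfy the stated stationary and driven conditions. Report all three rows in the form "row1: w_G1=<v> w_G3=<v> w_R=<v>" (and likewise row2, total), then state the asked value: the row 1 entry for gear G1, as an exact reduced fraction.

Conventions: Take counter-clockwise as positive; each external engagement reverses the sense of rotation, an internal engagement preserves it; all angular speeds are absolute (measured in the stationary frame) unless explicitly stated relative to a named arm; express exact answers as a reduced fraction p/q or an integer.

row1: w_G1=1 w_G3=1 w_R=1
row2: w_G1=-1 w_G3=7/22 w_R=0
total: w_G1=0 w_G3=29/22 w_R=1
asked value: 1

recognized (axles ride arm R): planetary set, 28/30/88 teeth
row 1: whole set turns with the arm by x
row 2: sun turns y, ring = −(28/88)·y, arm 0
boundary: total ω_sun = x + y = 0 and total ω_arm = x = 1  ⇒  y = -1, x = 1
row 2 ring = −(28/88)·(-1) = 7/22
totals (row 1 + row 2): sun 1 + (-1) = 0, ring 1 + 7/22 = 29/22, arm 1 + 0 = 1
asked cell (row1, sun) = 1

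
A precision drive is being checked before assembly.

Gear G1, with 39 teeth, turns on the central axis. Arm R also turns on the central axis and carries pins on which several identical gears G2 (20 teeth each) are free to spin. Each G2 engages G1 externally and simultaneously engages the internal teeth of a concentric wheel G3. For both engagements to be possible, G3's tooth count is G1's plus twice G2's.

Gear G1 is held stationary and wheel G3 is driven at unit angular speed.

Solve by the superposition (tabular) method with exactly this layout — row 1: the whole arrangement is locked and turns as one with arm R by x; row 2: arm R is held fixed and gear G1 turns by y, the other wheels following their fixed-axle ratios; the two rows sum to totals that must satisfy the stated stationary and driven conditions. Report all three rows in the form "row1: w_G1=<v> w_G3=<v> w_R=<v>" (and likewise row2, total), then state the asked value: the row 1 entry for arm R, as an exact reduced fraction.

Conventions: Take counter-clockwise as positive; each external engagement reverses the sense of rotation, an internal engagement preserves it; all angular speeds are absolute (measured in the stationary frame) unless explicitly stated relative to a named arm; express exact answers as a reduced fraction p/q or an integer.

row1: w_G1=79/118 w_G3=79/118 w_R=79/118
row2: w_G1=-79/118 w_G3=39/118 w_R=0
total: w_G1=0 w_G3=1 w_R=79/118
asked value: 79/118

planetary set (39T centre, 20T on arm, 79T internal) — Willis relation
row 1 (train locked, turned with arm): all members turn x
row 2 — arm fixed, fixed-axis ratios: sun y, ring −(39/79)·y, arm 0
boundary: total ω_sun = x + y = 0 and total ω_ring = x − (39/79)·y = 1  ⇒  y = -79/118, x = 79/118
row 2 ring = −(39/79)·(-79/118) = 39/118
totals (row 1 + row 2): sun 79/118 + (-79/118) = 0, ring 79/118 + 39/118 = 1, arm 79/118 + 0 = 79/118
asked cell (row1, arm) = 79/118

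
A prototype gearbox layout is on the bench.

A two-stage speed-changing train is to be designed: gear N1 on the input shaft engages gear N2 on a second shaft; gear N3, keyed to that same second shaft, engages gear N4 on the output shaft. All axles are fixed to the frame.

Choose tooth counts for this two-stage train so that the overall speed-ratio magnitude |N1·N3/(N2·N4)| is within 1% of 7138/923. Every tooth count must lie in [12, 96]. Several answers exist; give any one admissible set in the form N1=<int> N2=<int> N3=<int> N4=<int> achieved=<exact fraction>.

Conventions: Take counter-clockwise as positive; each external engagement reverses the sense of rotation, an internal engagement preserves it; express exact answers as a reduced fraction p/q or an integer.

N1=83 N2=13 N3=86 N4=71 achieved=7138/923

design class (target 7138/923): fixed-axis compound train
target = 7138/923 in lowest terms: an exact hit needs N1·N3 = k·7138 and N2·N4 = k·923 for one integer k, every count in [12, 96]; additionally prefer no 1:1 stage (N1 ≠ N2, N3 ≠ N4)
k = 1: N1·N3 = 7138 = 83·86, N2·N4 = 923 = 13·71
achieved = 83·86/(13·71) = 7138/923; |achieved − target| = 0 ≤ 3569/46150 ✓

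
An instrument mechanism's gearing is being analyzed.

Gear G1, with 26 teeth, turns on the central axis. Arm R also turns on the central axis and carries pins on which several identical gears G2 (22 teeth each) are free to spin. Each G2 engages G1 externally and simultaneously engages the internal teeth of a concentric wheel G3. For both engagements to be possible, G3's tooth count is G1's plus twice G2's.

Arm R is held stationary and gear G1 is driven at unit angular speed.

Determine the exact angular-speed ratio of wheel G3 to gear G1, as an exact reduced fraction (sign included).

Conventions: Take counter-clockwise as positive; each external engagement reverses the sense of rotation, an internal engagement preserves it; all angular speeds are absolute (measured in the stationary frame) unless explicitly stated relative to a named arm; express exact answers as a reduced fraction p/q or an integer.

-13/35

planetary set (26T centre, 22T on arm, 70T internal) — Willis relation
ring teeth: 26 + 2·22 = 70
26(ω_sun−ω_arm) = −70(ω_ring−ω_arm),  ω_arm = 0, ω_sun = 1
ω_ring = 0 − (26/70)(1−0) = -13/35
ω_out/ω_in = -13/35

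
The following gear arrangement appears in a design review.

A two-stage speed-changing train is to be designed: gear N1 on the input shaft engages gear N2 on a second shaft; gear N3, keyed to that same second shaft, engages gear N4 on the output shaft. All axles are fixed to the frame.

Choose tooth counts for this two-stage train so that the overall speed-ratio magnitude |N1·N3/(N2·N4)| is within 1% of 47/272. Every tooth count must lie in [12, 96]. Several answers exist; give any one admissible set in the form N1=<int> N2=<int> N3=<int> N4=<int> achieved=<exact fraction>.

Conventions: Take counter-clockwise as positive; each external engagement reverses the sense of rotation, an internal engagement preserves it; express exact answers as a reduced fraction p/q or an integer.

class = fixed-axis compound train [2-stage, 47/272 wanted]
target = 47/272 in lowest terms: an exact hit needs N1·N3 = k·47 and N2·N4 = k·272 for one integer k, every count in [12, 96]; additionally prefer no 1:1 stage (N1 ≠ N2, N3 ≠ N4)
k = 1…11: no 1:1-free in-range split of k·47 and k·272 into factor pairs; take k = 12
k = 12: N1·N3 = 564 = 12·47, N2·N4 = 3264 = 34·96
achieved = 12·47/(34·96) = 47/272; |achieved − target| = 0 ≤ 47/27200 ✓

N1=12 N2=34 N3=47 N4=96 achieved=47/272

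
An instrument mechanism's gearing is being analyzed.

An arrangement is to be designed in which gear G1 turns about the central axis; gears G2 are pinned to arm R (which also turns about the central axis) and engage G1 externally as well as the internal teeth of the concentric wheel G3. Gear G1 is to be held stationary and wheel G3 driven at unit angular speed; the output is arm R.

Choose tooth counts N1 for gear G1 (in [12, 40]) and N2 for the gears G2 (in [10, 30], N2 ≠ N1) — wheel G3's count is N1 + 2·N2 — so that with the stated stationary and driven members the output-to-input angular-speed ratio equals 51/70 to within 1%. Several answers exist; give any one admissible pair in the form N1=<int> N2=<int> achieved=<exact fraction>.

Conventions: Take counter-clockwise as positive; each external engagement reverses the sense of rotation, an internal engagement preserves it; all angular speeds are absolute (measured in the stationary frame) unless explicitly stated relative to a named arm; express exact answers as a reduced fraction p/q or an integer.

N1=19 N2=16 achieved=51/70

topology: planetary set — design target 51/70, arm = carrier (Willis)
Willis with ω_sun = 0: ω_arm/ω_ring = N3/(N1+N3); set equal to 51/70  ⇒  N3/N1 = (51/70)/(1 − 51/70) = 51/19
N3 = N1 + 2·N2  ⇒  N2/N1 = (N3/N1 − 1)/2 = (51/19 − 1)/2 = 16/19
smallest multiple with N1 ≥ 12 and N2 ≥ 10: k = 1  ⇒  N1 = 1·19 = 19, N2 = 1·16 = 16 (N1 ≤ 40, N2 ≤ 30, N2 ≠ N1 ✓), N3 = 19 + 2·16 = 51
check: N3/(N1+N3) with N1 = 19, N3 = 51 gives 51/70; |achieved − target| = 0 ≤ 51/7000 ✓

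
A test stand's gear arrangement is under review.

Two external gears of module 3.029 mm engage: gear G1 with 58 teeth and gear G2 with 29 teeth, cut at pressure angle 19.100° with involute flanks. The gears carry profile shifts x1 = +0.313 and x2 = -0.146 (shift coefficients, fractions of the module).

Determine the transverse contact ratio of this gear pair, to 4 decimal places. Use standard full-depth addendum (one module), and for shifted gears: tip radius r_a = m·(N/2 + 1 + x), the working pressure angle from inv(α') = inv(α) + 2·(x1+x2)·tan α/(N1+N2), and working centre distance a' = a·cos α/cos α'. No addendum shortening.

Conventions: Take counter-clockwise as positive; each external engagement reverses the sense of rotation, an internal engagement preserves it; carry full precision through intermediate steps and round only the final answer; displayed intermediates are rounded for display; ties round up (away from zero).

recognized (one external pair, fixed centres): single-mesh tooth geometry, m = 3.029, N1 = 58, N2 = 29
base radii: r_b1 = 83.005257, r_b2 = 41.502629
tip radii: r_a1 = 91.818077, r_a2 = 46.507266
inv(α') = inv(19.100°) + 2·(+0.313-0.146)·tan α/(58+29) = 0.01425256  ⇒  α' = 19.71366°
a' = a·cos α / cos α' = 131.7615·cos 19.100°/cos 19.71366° = 132.259601
action lengths: √(r_a1²−r_b1²) = 39.251580, √(r_a2²−r_b2²) = 20.987082
base pitch p_b = π·m·cos α = 8.992024
CR = (39.251580 + 20.987082 − 132.259601·sin 19.71366°)/8.992024 = 1.737639
contact ratio ≈ 1.7376

1.7376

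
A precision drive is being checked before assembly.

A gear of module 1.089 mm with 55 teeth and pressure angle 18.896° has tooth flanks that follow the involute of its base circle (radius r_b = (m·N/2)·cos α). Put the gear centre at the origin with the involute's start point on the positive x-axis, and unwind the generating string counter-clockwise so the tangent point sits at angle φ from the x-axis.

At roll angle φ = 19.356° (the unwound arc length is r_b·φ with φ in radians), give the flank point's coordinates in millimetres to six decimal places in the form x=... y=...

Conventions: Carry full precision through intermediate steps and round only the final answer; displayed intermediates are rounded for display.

x=29.904534 y=0.359993

recognized (one wheel, involute flank): single-mesh tooth geometry, m = 1.089, N = 55
pitch radius r_p = m·N/2 = 1.089·55/2 = 29.947500
base radius r_b = r_p·cos α = 29.947500·cos 18.896° = 28.333568
roll angle φ = 19.356° = 0.33782593 rad
x = r_b·(cos φ + φ·sin φ) = 29.904534
y = r_b·(sin φ − φ·cos φ) = 0.359993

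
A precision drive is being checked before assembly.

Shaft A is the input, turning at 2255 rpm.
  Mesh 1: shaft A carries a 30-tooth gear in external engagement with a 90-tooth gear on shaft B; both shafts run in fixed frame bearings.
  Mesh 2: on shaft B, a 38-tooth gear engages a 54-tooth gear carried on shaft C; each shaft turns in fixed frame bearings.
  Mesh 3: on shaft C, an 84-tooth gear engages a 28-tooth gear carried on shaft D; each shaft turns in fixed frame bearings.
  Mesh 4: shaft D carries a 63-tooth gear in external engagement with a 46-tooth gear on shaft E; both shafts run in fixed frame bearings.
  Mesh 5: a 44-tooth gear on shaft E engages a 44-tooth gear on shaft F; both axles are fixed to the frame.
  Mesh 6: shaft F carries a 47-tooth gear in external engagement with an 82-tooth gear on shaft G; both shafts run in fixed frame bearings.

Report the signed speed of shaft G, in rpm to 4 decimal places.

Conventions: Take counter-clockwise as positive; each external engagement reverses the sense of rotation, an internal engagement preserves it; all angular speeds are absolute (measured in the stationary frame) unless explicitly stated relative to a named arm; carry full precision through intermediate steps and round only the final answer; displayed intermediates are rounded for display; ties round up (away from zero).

class = fixed-axis compound train [6 meshes; 6 ratios multiply, 6 sense flips]
mesh 1 [30T→90T]: ω = 2255.0000×30/90 = 751.6667 rpm, sense flips to −
mesh 2 [38T→54T]: ω = 751.6667×38/54 = 528.9506 rpm, sense flips to +
mesh 3 [84T→28T]: ω = 528.9506×84/28 = 1586.8519 rpm, sense flips to −
mesh 4 [63T→46T]: ω = 1586.8519×63/46 = 2173.2971 rpm, sense flips to +
mesh 5 [44T→44T]: ω = 2173.2971×44/44 = 2173.2971 rpm, sense flips to −
mesh 6 [47T→82T]: ω = 2173.2971×47/82 = 1245.6703 rpm, sense flips to +
signed output speed = +1245.6703 rpm

+1245.6703 rpm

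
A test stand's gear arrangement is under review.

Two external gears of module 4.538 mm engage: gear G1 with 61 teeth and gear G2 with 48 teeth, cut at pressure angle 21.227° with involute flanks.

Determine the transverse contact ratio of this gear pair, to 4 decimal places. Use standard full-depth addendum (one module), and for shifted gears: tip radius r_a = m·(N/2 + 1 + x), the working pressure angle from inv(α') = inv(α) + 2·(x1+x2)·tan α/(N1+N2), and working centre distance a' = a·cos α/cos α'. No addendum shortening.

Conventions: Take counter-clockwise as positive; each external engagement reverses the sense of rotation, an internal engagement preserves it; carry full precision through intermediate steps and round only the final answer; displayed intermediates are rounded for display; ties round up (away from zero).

1.7035

class = single-mesh tooth geometry [involute pair 61T × 48T, m = 4.538]
base radii: r_b1 = 129.018404, r_b2 = 101.522679
tip radii: r_a1 = 142.947000, r_a2 = 113.450000
no profile shift: α' = α, a' = a
action lengths: √(r_a1²−r_b1²) = 61.547512, √(r_a2²−r_b2²) = 50.636432
base pitch p_b = π·m·cos α = 13.289288
CR = (61.547512 + 50.636432 − 247.321000·sin 21.22700°)/13.289288 = 1.703473
contact ratio ≈ 1.7035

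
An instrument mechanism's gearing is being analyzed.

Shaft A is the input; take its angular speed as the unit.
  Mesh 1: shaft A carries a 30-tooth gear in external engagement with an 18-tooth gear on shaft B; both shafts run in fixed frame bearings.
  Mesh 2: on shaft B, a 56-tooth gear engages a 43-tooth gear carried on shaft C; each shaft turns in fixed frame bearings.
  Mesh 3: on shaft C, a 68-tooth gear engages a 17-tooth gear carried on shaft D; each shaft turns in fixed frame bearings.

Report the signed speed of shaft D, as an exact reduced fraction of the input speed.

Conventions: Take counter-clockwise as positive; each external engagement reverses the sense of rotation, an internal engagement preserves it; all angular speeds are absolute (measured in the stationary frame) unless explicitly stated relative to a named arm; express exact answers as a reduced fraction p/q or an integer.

-1120/129

3-mesh fixed-axis compound train (all bearings frame-fixed)
mesh 1 [30T→18T]: |ω|/ω_in = 1×30/18 = 5/3, sense flips to −
mesh 2 [56T→43T]: |ω|/ω_in = (5/3)×56/43 = 280/129, sense flips to +
mesh 3 [68T→17T]: |ω|/ω_in = (280/129)×68/17 = 1120/129, sense flips to −
signed output speed (× input speed) = -1120/129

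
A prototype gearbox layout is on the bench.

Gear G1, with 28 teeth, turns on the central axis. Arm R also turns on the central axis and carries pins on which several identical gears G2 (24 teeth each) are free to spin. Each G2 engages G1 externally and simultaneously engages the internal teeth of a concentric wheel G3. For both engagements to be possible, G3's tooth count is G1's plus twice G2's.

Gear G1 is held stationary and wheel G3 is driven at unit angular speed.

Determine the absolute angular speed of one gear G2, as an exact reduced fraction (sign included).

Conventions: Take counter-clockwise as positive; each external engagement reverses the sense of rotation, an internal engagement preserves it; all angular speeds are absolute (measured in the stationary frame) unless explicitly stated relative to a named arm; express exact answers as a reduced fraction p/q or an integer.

recognized (axles ride arm R): planetary set, 28/24/76 teeth
ring teeth: 28 + 2·24 = 76
28(ω_sun−ω_arm) = −76(ω_ring−ω_arm),  ω_sun = 0, ω_ring = 1
28(0−ω_arm) = −76(1−ω_arm)  ⇒  104·ω_arm = 76  ⇒  ω_arm = 19/26
sun–planet mesh: 28·(0−19/26) = −24·(ω_p−ω_arm)  ⇒  ω_p−ω_arm = 133/156
ω_p = 19/26 + 133/156 = 19/12
exact speed ratio = 19/12

19/12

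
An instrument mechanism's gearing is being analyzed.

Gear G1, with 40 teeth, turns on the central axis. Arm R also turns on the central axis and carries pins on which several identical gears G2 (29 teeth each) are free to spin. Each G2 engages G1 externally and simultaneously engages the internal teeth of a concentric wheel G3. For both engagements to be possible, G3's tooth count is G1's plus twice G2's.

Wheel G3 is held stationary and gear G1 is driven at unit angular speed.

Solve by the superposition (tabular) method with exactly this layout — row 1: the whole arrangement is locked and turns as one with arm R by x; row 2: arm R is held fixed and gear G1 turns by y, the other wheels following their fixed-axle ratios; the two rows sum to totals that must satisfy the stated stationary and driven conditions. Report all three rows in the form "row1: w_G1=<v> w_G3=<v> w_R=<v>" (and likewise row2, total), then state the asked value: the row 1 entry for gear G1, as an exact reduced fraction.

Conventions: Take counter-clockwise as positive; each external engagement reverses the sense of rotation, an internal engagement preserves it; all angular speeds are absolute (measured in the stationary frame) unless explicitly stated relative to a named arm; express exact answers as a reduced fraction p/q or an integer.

row1: w_G1=20/69 w_G3=20/69 w_R=20/69
row2: w_G1=49/69 w_G3=-20/69 w_R=0
total: w_G1=1 w_G3=0 w_R=20/69
asked value: 20/69

planetary set (40T centre, 29T on arm, 98T internal) — Willis relation
row 1 — lock + rotate with arm: ω_sun = ω_ring = ω_arm = x
row 2: sun turns y, ring = −(40/98)·y, arm 0
boundary: total ω_ring = x − (40/98)·y = 0 and total ω_sun = x + y = 1  ⇒  y = 49/69, x = 20/69
row 2 ring = −(40/98)·49/69 = -20/69
totals (row 1 + row 2): sun 20/69 + 49/69 = 1, ring 20/69 + (-20/69) = 0, arm 20/69 + 0 = 20/69
asked cell (row1, sun) = 20/69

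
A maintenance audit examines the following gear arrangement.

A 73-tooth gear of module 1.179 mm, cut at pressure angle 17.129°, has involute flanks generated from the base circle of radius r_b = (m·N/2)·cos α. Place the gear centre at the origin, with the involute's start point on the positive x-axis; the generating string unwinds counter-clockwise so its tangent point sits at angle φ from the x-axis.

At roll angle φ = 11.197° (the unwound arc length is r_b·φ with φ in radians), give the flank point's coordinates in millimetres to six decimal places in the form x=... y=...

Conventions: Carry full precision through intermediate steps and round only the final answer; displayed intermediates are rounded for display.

topology: single-mesh involute geometry — m = 1.179, N = 73
pitch radius r_p = m·N/2 = 1.179·73/2 = 43.033500
base radius r_b = r_p·cos α = 43.033500·cos 17.129° = 41.124709
roll angle φ = 11.197° = 0.19542452 rad
x = r_b·(cos φ + φ·sin φ) = 41.902519
y = r_b·(sin φ − φ·cos φ) = 0.101920

x=41.902519 y=0.101920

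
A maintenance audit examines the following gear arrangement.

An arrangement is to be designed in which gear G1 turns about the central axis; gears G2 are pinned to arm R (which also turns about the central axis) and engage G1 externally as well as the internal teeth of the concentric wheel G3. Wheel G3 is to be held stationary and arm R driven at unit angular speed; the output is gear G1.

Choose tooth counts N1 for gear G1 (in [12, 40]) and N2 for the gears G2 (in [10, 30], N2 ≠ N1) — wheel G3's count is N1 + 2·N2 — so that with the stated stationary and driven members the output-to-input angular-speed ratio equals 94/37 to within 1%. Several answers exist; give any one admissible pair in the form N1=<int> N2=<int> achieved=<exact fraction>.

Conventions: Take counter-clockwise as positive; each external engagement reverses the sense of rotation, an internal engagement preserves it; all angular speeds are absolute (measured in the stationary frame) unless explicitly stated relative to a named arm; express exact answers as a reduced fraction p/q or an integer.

design class (target 94/37): planetary set
Willis with ω_ring = 0: ω_sun/ω_arm = (N1+N3)/N1; set equal to 94/37  ⇒  N3/N1 = 94/37 − 1 = 57/37
N3 = N1 + 2·N2  ⇒  N2/N1 = (N3/N1 − 1)/2 = (57/37 − 1)/2 = 10/37
smallest multiple with N1 ≥ 12 and N2 ≥ 10: k = 1  ⇒  N1 = 1·37 = 37, N2 = 1·10 = 10 (N1 ≤ 40, N2 ≤ 30, N2 ≠ N1 ✓), N3 = 37 + 2·10 = 57
check: (N1+N3)/N1 with N1 = 37, N3 = 57 gives 94/37; |achieved − target| = 0 ≤ 47/1850 ✓

N1=37 N2=10 achieved=94/37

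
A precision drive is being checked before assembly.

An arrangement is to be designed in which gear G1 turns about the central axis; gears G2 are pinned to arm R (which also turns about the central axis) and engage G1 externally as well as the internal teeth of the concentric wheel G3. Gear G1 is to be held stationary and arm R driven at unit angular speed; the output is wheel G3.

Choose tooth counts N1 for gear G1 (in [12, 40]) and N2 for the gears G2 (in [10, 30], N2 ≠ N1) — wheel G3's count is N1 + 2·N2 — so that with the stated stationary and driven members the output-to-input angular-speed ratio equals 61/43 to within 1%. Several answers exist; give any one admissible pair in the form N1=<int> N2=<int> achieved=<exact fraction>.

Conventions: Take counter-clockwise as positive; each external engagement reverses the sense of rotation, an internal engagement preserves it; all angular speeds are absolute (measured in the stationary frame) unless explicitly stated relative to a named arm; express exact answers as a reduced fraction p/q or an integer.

N1=36 N2=25 achieved=61/43

topology: planetary set — design target 61/43, arm = carrier (Willis)
Willis with ω_sun = 0: ω_ring/ω_arm = (N1+N3)/N3; set equal to 61/43  ⇒  N3/N1 = 1/(61/43 − 1) = 43/18
N3 = N1 + 2·N2  ⇒  N2/N1 = (N3/N1 − 1)/2 = (43/18 − 1)/2 = 25/36
smallest multiple with N1 ≥ 12 and N2 ≥ 10: k = 1  ⇒  N1 = 1·36 = 36, N2 = 1·25 = 25 (N1 ≤ 40, N2 ≤ 30, N2 ≠ N1 ✓), N3 = 36 + 2·25 = 86
check: (N1+N3)/N3 with N1 = 36, N3 = 86 gives 61/43; |achieved − target| = 0 ≤ 61/4300 ✓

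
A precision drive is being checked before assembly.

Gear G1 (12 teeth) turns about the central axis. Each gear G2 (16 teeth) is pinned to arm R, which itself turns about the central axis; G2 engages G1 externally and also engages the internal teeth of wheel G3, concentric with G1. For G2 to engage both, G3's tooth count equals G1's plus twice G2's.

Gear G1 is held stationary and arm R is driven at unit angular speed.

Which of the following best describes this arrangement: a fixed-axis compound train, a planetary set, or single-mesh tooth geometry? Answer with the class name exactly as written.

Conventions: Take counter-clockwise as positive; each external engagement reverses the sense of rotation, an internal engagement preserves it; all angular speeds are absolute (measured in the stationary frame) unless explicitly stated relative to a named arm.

planetary set (12T centre, 16T on arm, 44T internal) — Willis relation
classification: planetary set

planetary set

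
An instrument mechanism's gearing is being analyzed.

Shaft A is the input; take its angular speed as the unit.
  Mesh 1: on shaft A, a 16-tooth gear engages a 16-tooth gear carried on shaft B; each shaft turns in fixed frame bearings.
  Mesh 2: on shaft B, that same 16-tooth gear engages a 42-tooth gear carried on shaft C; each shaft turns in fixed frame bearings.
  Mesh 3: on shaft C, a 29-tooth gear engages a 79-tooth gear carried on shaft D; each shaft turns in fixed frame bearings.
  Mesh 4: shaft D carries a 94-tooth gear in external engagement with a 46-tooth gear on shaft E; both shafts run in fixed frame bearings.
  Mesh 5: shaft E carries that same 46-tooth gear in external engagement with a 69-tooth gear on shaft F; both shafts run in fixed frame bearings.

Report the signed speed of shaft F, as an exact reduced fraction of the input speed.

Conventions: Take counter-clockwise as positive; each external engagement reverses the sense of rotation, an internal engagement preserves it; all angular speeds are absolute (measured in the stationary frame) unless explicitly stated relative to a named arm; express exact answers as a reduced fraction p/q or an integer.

5-mesh fixed-axis compound train (all bearings frame-fixed)
mesh 1 [16T→16T]: |ω|/ω_in = 1×16/16 = 1, sense flips to −
mesh 2 [16T→42T]: |ω|/ω_in = 1×16/42 = 8/21, sense flips to +
mesh 3 [29T→79T]: |ω|/ω_in = (8/21)×29/79 = 232/1659, sense flips to −
mesh 4 [94T→46T]: |ω|/ω_in = (232/1659)×94/46 = 10904/38157, sense flips to +
mesh 5 [46T→69T]: |ω|/ω_in = (10904/38157)×46/69 = 21808/114471, sense flips to −
signed output speed (× input speed) = -21808/114471

-21808/114471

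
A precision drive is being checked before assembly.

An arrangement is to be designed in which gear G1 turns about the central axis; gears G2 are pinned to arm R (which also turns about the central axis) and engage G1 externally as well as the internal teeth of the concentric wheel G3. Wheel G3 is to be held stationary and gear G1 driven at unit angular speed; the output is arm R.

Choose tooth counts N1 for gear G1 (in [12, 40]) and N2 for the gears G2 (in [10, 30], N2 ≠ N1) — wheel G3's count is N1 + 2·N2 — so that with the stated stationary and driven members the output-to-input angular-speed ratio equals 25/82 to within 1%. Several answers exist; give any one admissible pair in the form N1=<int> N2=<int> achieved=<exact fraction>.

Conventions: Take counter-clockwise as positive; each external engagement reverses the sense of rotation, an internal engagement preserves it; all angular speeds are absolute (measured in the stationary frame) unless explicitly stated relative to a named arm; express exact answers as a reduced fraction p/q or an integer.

N1=25 N2=16 achieved=25/82

planetary set to be sized for 25/82 (Willis relation)
Willis with ω_ring = 0: ω_arm/ω_sun = N1/(N1+N3); set equal to 25/82  ⇒  N3/N1 = 1/(25/82) − 1 = 57/25
N3 = N1 + 2·N2  ⇒  N2/N1 = (N3/N1 − 1)/2 = (57/25 − 1)/2 = 16/25
smallest multiple with N1 ≥ 12 and N2 ≥ 10: k = 1  ⇒  N1 = 1·25 = 25, N2 = 1·16 = 16 (N1 ≤ 40, N2 ≤ 30, N2 ≠ N1 ✓), N3 = 25 + 2·16 = 57
check: N1/(N1+N3) with N1 = 25, N3 = 57 gives 25/82; |achieved − target| = 0 ≤ 1/328 ✓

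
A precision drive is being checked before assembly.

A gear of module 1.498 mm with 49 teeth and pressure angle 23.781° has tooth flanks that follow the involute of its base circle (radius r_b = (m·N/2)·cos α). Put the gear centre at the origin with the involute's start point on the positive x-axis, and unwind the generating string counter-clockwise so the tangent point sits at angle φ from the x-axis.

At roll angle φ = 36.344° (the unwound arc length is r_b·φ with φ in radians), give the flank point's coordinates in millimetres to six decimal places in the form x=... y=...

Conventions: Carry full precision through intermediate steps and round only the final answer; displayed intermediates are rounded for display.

x=39.676905 y=2.743950

single-mesh involute tooth geometry (49T wheel at module 1.498)
pitch radius r_p = m·N/2 = 1.498·49/2 = 36.701000
base radius r_b = r_p·cos α = 36.701000·cos 23.781° = 33.584844
roll angle φ = 36.344° = 0.63432246 rad
x = r_b·(cos φ + φ·sin φ) = 39.676905
y = r_b·(sin φ − φ·cos φ) = 2.743950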